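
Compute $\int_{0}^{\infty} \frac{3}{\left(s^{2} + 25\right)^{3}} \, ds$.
$\frac{9 \pi}{50000}$

Start from the standard arctangent integral
$$J(a) = \int_{0}^{\infty} \frac{3}{a^{2} + s^{2}} \, ds = \frac{3 \pi}{2 a}.$$

Differentiating under the integral sign with respect to $a$,
$$\frac{dJ}{da} = \int_{0}^{\infty} - \frac{6 a}{\left(a^{2} + s^{2}\right)^{2}} \, ds = - \frac{3 \pi}{2 a^{2}},$$
so $\int_{0}^{\infty} \frac{3}{\left(a^{2} + s^{2}\right)^{2}} \, ds = \frac{3 \pi}{4 a^{3}}$.

Repeating — each differentiation of $1/(s^2+a^2)^j$ produces $-2ja/(s^2+a^2)^{j+1}$ — and dividing through by $-2ja$ at each step yields, after $2$ differentiations in total,
$$\int_{0}^{\infty} \frac{3}{\left(a^{2} + s^{2}\right)^{3}} \, ds = \frac{9 \pi}{16 a^{5}}.$$

Setting $a = 5$:
$$I = \frac{9 \pi}{50000}.$$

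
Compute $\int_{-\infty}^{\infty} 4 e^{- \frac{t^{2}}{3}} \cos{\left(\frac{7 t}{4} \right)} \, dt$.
$\frac{4 \sqrt{3} \sqrt{\pi}}{e^{\frac{147}{64}}}$

Treat the cosine frequency as a parameter and define $I(b) = \int_{-\infty}^{\infty} 4 e^{- \frac{t^{2}}{3}} \cos{\left(b t \right)} \, dt$.

Differentiating under the integral sign,
$$I'(b) = \int_{-\infty}^{\infty} - 4 t e^{- \frac{t^{2}}{3}} \sin{\left(b t \right)} \, dt.$$

Integrate $\int_{-\infty}^{\infty} t \sin(b t)\, e^{- \frac{t^{2}}{3}}\, dt$ by parts with $u = \sin(b t)$ and $dv = t\, e^{- \frac{t^{2}}{3}}\, dt$, giving $v = - \frac{3 e^{- \frac{t^{2}}{3}}}{2}$. The boundary term vanishes and
$$\int_{-\infty}^{\infty} t \sin(b t)\, e^{- \frac{t^{2}}{3}}\, dt = \frac{3 b}{2} \int_{-\infty}^{\infty} \cos(b t)\, e^{- \frac{t^{2}}{3}}\, dt,$$
so $I'(b) = - \frac{3 b}{2}\, I(b)$.

This is a separable first-order ODE; solving with the initial condition $I(0) = \int_{-\infty}^{\infty} 4 e^{- \frac{t^{2}}{3}}\,dt = 4 \sqrt{3} \sqrt{\pi}$ gives
$$I(b) = 4 \sqrt{3} \sqrt{\pi} e^{- \frac{3 b^{2}}{4}}.$$

Setting $b = \frac{7}{4}$:
$$I = \frac{4 \sqrt{3} \sqrt{\pi}}{e^{\frac{147}{64}}}.$$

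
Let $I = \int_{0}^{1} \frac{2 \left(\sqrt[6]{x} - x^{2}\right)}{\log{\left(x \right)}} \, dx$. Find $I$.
$\log{\left(\frac{49}{324} \right)}$

Replace the exponent $\frac{1}{6}$ by a parameter $a$: let $I(a) = \int_{0}^{1} \frac{2 \left(- x^{2} + x^{a}\right)}{\log{\left(x \right)}} \, dx$.

Since $\dfrac{\partial}{\partial a}\,x^{a} = x^{a} \ln x$, the $\ln x$ in the denominator cancels and
$$\frac{dI}{da} = \int_{0}^{1} 2 x^{a} \, dx = 2 \left[\frac{x^{a+1}}{a+1}\right]_0^1 = \frac{2}{a + 1}.$$

Integrating with respect to $a$ gives $I(a) = \log{\left(\frac{\left(a + 1\right)^{2}}{9} \right)} + C$.

At $a = 2$ the integrand is identically $0$, so $I(2) = 0$. The closed form gives $0$, hence $C = 0$.

Setting $a = \frac{1}{6}$:
$$I = \log{\left(\frac{49}{324} \right)}.$$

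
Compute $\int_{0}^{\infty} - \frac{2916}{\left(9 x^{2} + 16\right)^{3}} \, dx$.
$- \frac{729 \pi}{4096}$

Recall the elementary integral
$$J(a) = \int_{0}^{\infty} - \frac{4}{a^{2} + x^{2}} \, dx = - \frac{2 \pi}{a}.$$

Differentiating under the integral sign with respect to $a$,
$$\frac{dJ}{da} = \int_{0}^{\infty} \frac{8 a}{\left(a^{2} + x^{2}\right)^{2}} \, dx = \frac{2 \pi}{a^{2}},$$
so $\int_{0}^{\infty} - \frac{4}{\left(a^{2} + x^{2}\right)^{2}} \, dx = - \frac{\pi}{a^{3}}$.

Repeating — each differentiation of $1/(x^2+a^2)^j$ produces $-2ja/(x^2+a^2)^{j+1}$ — and dividing through by $-2ja$ at each step yields, after $2$ differentiations in total,
$$\int_{0}^{\infty} - \frac{4}{\left(a^{2} + x^{2}\right)^{3}} \, dx = - \frac{3 \pi}{4 a^{5}}.$$

Setting $a = \frac{4}{3}$:
$$I = - \frac{729 \pi}{4096}.$$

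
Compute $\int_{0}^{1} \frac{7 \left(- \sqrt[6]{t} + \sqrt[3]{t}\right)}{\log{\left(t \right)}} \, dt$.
$- \log{\left(\frac{823543}{2097152} \right)}$

Introduce a parameter $a$ in the exponent: let $I(a) = \int_{0}^{1} \frac{7 \left(\sqrt[3]{t} - t^{a}\right)}{\log{\left(t \right)}} \, dt$.

Since $\dfrac{\partial}{\partial a}\,t^{a} = t^{a} \ln t$, the $\ln t$ in the denominator cancels and
$$\frac{dI}{da} = \int_{0}^{1} -7 t^{a} \, dt = -7 \left[\frac{t^{a+1}}{a+1}\right]_0^1 = - \frac{7}{a + 1}.$$

Integrating with respect to $a$ gives $I(a) = - \log{\left(\frac{2187 \left(a + 1\right)^{7}}{16384} \right)} + C$.

At $a = \frac{1}{3}$ the integrand is identically $0$, so $I(\frac{1}{3}) = 0$. The closed form gives $0$, hence $C = 0$.

Setting $a = \frac{1}{6}$:
$$I = - \log{\left(\frac{823543}{2097152} \right)}.$$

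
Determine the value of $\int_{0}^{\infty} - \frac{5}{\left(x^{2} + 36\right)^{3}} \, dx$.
$- \frac{5 \pi}{41472}$

Begin with the known result
$$J(a) = \int_{0}^{\infty} - \frac{5}{a^{2} + x^{2}} \, dx = - \frac{5 \pi}{2 a}.$$

Differentiating under the integral sign with respect to $a$,
$$\frac{dJ}{da} = \int_{0}^{\infty} \frac{10 a}{\left(a^{2} + x^{2}\right)^{2}} \, dx = \frac{5 \pi}{2 a^{2}},$$
so $\int_{0}^{\infty} - \frac{5}{\left(a^{2} + x^{2}\right)^{2}} \, dx = - \frac{5 \pi}{4 a^{3}}$.

Repeating — each differentiation of $1/(x^2+a^2)^j$ produces $-2ja/(x^2+a^2)^{j+1}$ — and dividing through by $-2ja$ at each step yields, after $2$ differentiations in total,
$$\int_{0}^{\infty} - \frac{5}{\left(a^{2} + x^{2}\right)^{3}} \, dx = - \frac{15 \pi}{16 a^{5}}.$$

Setting $a = 6$:
$$I = - \frac{5 \pi}{41472}.$$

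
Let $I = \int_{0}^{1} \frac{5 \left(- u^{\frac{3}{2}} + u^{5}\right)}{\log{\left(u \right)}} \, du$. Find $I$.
$\log{\left(\frac{248832}{3125} \right)}$

Introduce a parameter $a$ in the exponent: let $I(a) = \int_{0}^{1} \frac{5 \left(- u^{\frac{3}{2}} + u^{a}\right)}{\log{\left(u \right)}} \, du$.

Since $\dfrac{\partial}{\partial a}\,u^{a} = u^{a} \ln u$, the $\ln u$ in the denominator cancels and
$$\frac{dI}{da} = \int_{0}^{1} 5 u^{a} \, du = 5 \left[\frac{u^{a+1}}{a+1}\right]_0^1 = \frac{5}{a + 1}.$$

Integrating with respect to $a$ gives $I(a) = \log{\left(\frac{32 \left(a + 1\right)^{5}}{3125} \right)} + C$.

At $a = \frac{3}{2}$ the integrand is identically $0$, so $I(\frac{3}{2}) = 0$. The closed form gives $0$, hence $C = 0$.

Setting $a = 5$:
$$I = \log{\left(\frac{248832}{3125} \right)}.$$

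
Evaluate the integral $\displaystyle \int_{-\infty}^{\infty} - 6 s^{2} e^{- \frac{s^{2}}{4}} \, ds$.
$- 24 \sqrt{\pi}$

Start from the elementary integral
$$J(a) = \int_{-\infty}^{\infty} - 6 e^{- a s^{2}} \, ds = - \frac{6 \sqrt{\pi}}{\sqrt{a}}.$$

Differentiating under the integral sign brings down a factor of $(-s^2)$:
$$\frac{dJ}{da} = \int_{-\infty}^{\infty} 6 s^{2} e^{- a s^{2}} \, ds = \frac{3 \sqrt{\pi}}{a^{\frac{3}{2}}}.$$

The integral on the left is $-I$, so $I = - \frac{3 \sqrt{\pi}}{a^{\frac{3}{2}}}$.

Setting $a = \frac{1}{4}$:
$$I = - 24 \sqrt{\pi}.$$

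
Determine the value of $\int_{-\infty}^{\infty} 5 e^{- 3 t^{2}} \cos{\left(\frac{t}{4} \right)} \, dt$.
$\frac{5 \sqrt{3} \sqrt{\pi}}{3 e^{\frac{1}{192}}}$

Let $b$ denote the cosine frequency and define $I(b) = \int_{-\infty}^{\infty} 5 e^{- 3 t^{2}} \cos{\left(b t \right)} \, dt$.

Differentiating under the integral sign,
$$I'(b) = \int_{-\infty}^{\infty} - 5 t e^{- 3 t^{2}} \sin{\left(b t \right)} \, dt.$$

Integrate $\int_{-\infty}^{\infty} t \sin(b t)\, e^{- 3 t^{2}}\, dt$ by parts with $u = \sin(b t)$ and $dv = t\, e^{- 3 t^{2}}\, dt$, giving $v = - \frac{e^{- 3 t^{2}}}{6}$. The boundary term vanishes and
$$\int_{-\infty}^{\infty} t \sin(b t)\, e^{- 3 t^{2}}\, dt = \frac{b}{6} \int_{-\infty}^{\infty} \cos(b t)\, e^{- 3 t^{2}}\, dt,$$
so $I'(b) = - \frac{b}{6}\, I(b)$.

This is a separable first-order ODE; solving with the initial condition $I(0) = \int_{-\infty}^{\infty} 5 e^{- 3 t^{2}}\,dt = \frac{5 \sqrt{3} \sqrt{\pi}}{3}$ gives
$$I(b) = \frac{5 \sqrt{3} \sqrt{\pi} e^{- \frac{b^{2}}{12}}}{3}.$$

Setting $b = \frac{1}{4}$:
$$I = \frac{5 \sqrt{3} \sqrt{\pi}}{3 e^{\frac{1}{192}}}.$$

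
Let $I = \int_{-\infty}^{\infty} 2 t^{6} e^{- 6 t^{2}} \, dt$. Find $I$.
$\frac{5 \sqrt{6} \sqrt{\pi}}{1728}$

Consider the simpler parametrised integral
$$J(a) = \int_{-\infty}^{\infty} 2 e^{- a t^{2}} \, dt = \frac{2 \sqrt{\pi}}{\sqrt{a}}.$$

Differentiating under the integral sign brings down a factor of $(-t^2)$:
$$\frac{dJ}{da} = \int_{-\infty}^{\infty} - 2 t^{2} e^{- a t^{2}} \, dt = - \frac{\sqrt{\pi}}{a^{\frac{3}{2}}}.$$

Repeating $3$ times in total — each differentiation brings down another $(-t^2)$ — gives
$$\frac{d^{3}J}{da^{3}} = \int_{-\infty}^{\infty} - 2 t^{6} e^{- a t^{2}} \, dt = - \frac{15 \sqrt{\pi}}{4 a^{\frac{7}{2}}},$$
and the integrand here is $(-1)^{3}$ times the target integrand, so $I = (-1)^{3}\,\frac{d^{3}J}{da^{3}} = \frac{15 \sqrt{\pi}}{4 a^{\frac{7}{2}}}$.

Setting $a = 6$:
$$I = \frac{5 \sqrt{6} \sqrt{\pi}}{1728}.$$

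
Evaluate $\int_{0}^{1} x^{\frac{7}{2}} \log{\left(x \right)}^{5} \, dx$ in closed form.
$- \frac{2560}{177147}$

Consider the simpler parametrised integral
$$J(a) = \int_{0}^{1} x^{a} \, dx = \frac{1}{a + 1}.$$

Differentiating under the integral sign brings down a factor of $\ln x$:
$$\frac{dJ}{da} = \int_{0}^{1} x^{a} \log{\left(x \right)} \, dx = - \frac{1}{\left(a + 1\right)^{2}}.$$

Repeating $5$ times in total — each differentiation brings down another $\ln x$ — gives
$$\frac{d^{5}J}{da^{5}} = \int_{0}^{1} x^{a} \log{\left(x \right)}^{5} \, dx = - \frac{120}{\left(a + 1\right)^{6}},$$
and the integrand here is exactly the target integrand, so $I = - \frac{120}{\left(a + 1\right)^{6}}$.

Setting $a = \frac{7}{2}$:
$$I = - \frac{2560}{177147}.$$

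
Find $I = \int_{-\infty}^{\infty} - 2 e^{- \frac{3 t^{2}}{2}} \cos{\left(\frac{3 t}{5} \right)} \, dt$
$- \frac{2 \sqrt{6} \sqrt{\pi}}{3 e^{\frac{3}{50}}}$

Define $I(b) = \int_{-\infty}^{\infty} - 2 e^{- \frac{3 t^{2}}{2}} \cos{\left(b t \right)} \, dt$.

Differentiating under the integral sign,
$$I'(b) = \int_{-\infty}^{\infty} 2 t e^{- \frac{3 t^{2}}{2}} \sin{\left(b t \right)} \, dt.$$

Integrate $\int_{-\infty}^{\infty} t \sin(b t)\, e^{- \frac{3 t^{2}}{2}}\, dt$ by parts with $u = \sin(b t)$ and $dv = t\, e^{- \frac{3 t^{2}}{2}}\, dt$, giving $v = - \frac{e^{- \frac{3 t^{2}}{2}}}{3}$. The boundary term vanishes and
$$\int_{-\infty}^{\infty} t \sin(b t)\, e^{- \frac{3 t^{2}}{2}}\, dt = \frac{b}{3} \int_{-\infty}^{\infty} \cos(b t)\, e^{- \frac{3 t^{2}}{2}}\, dt,$$
so $I'(b) = - \frac{b}{3}\, I(b)$.

This is a separable first-order ODE; solving with the initial condition $I(0) = \int_{-\infty}^{\infty} - 2 e^{- \frac{3 t^{2}}{2}}\,dt = - \frac{2 \sqrt{6} \sqrt{\pi}}{3}$ gives
$$I(b) = - \frac{2 \sqrt{6} \sqrt{\pi} e^{- \frac{b^{2}}{6}}}{3}.$$

Setting $b = \frac{3}{5}$:
$$I = - \frac{2 \sqrt{6} \sqrt{\pi}}{3 e^{\frac{3}{50}}}.$$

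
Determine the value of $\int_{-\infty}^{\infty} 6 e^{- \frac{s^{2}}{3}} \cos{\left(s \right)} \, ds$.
$\frac{6 \sqrt{3} \sqrt{\pi}}{e^{\frac{3}{4}}}$

Define $I(b) = \int_{-\infty}^{\infty} 6 e^{- \frac{s^{2}}{3}} \cos{\left(b s \right)} \, ds$.

Differentiating under the integral sign,
$$I'(b) = \int_{-\infty}^{\infty} - 6 s e^{- \frac{s^{2}}{3}} \sin{\left(b s \right)} \, ds.$$

Integrate $\int_{-\infty}^{\infty} s \sin(b s)\, e^{- \frac{s^{2}}{3}}\, ds$ by parts with $u = \sin(b s)$ and $dv = s\, e^{- \frac{s^{2}}{3}}\, ds$, giving $v = - \frac{3 e^{- \frac{s^{2}}{3}}}{2}$. The boundary term vanishes and
$$\int_{-\infty}^{\infty} s \sin(b s)\, e^{- \frac{s^{2}}{3}}\, ds = \frac{3 b}{2} \int_{-\infty}^{\infty} \cos(b s)\, e^{- \frac{s^{2}}{3}}\, ds,$$
so $I'(b) = - \frac{3 b}{2}\, I(b)$.

This is a separable first-order ODE; solving with the initial condition $I(0) = \int_{-\infty}^{\infty} 6 e^{- \frac{s^{2}}{3}}\,ds = 6 \sqrt{3} \sqrt{\pi}$ gives
$$I(b) = 6 \sqrt{3} \sqrt{\pi} e^{- \frac{3 b^{2}}{4}}.$$

Setting $b = 1$:
$$I = \frac{6 \sqrt{3} \sqrt{\pi}}{e^{\frac{3}{4}}}.$$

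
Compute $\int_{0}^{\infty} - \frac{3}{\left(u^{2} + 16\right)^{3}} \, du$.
$- \frac{9 \pi}{16384}$

Begin with the known result
$$J(a) = \int_{0}^{\infty} - \frac{3}{a^{2} + u^{2}} \, du = - \frac{3 \pi}{2 a}.$$

Differentiating under the integral sign with respect to $a$,
$$\frac{dJ}{da} = \int_{0}^{\infty} \frac{6 a}{\left(a^{2} + u^{2}\right)^{2}} \, du = \frac{3 \pi}{2 a^{2}},$$
so $\int_{0}^{\infty} - \frac{3}{\left(a^{2} + u^{2}\right)^{2}} \, du = - \frac{3 \pi}{4 a^{3}}$.

Repeating — each differentiation of $1/(u^2+a^2)^j$ produces $-2ja/(u^2+a^2)^{j+1}$ — and dividing through by $-2ja$ at each step yields, after $2$ differentiations in total,
$$\int_{0}^{\infty} - \frac{3}{\left(a^{2} + u^{2}\right)^{3}} \, du = - \frac{9 \pi}{16 a^{5}}.$$

Setting $a = 4$:
$$I = - \frac{9 \pi}{16384}.$$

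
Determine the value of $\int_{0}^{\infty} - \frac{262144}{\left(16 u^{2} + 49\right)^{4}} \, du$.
$- \frac{10240 \pi}{823543}$

Recall the elementary integral
$$J(a) = \int_{0}^{\infty} - \frac{4}{a^{2} + u^{2}} \, du = - \frac{2 \pi}{a}.$$

Differentiating under the integral sign with respect to $a$,
$$\frac{dJ}{da} = \int_{0}^{\infty} \frac{8 a}{\left(a^{2} + u^{2}\right)^{2}} \, du = \frac{2 \pi}{a^{2}},$$
so $\int_{0}^{\infty} - \frac{4}{\left(a^{2} + u^{2}\right)^{2}} \, du = - \frac{\pi}{a^{3}}$.

Repeating — each differentiation of $1/(u^2+a^2)^j$ produces $-2ja/(u^2+a^2)^{j+1}$ — and dividing through by $-2ja$ at each step yields, after $3$ differentiations in total,
$$\int_{0}^{\infty} - \frac{4}{\left(a^{2} + u^{2}\right)^{4}} \, du = - \frac{5 \pi}{8 a^{7}}.$$

Setting $a = \frac{7}{4}$:
$$I = - \frac{10240 \pi}{823543}.$$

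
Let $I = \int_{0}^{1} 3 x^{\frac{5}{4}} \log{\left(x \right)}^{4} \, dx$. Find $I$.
$\frac{8192}{6561}$

Begin with the known integral
$$J(a) = \int_{0}^{1} 3 x^{a} \, dx = \frac{3}{a + 1}.$$

Differentiating under the integral sign brings down a factor of $\ln x$:
$$\frac{dJ}{da} = \int_{0}^{1} 3 x^{a} \log{\left(x \right)} \, dx = - \frac{3}{\left(a + 1\right)^{2}}.$$

Repeating $4$ times in total — each differentiation brings down another $\ln x$ — gives
$$\frac{d^{4}J}{da^{4}} = \int_{0}^{1} 3 x^{a} \log{\left(x \right)}^{4} \, dx = \frac{72}{\left(a + 1\right)^{5}},$$
and the integrand here is exactly the target integrand, so $I = \frac{72}{\left(a + 1\right)^{5}}$.

Setting $a = \frac{5}{4}$:
$$I = \frac{8192}{6561}.$$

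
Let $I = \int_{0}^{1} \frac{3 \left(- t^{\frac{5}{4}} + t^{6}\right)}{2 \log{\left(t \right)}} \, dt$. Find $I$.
$\log{\left(\frac{56 \sqrt{7}}{27} \right)}$

Replace the exponent $\frac{5}{4}$ by a parameter $a$: let $I(a) = \int_{0}^{1} \frac{3 \left(t^{6} - t^{a}\right)}{2 \log{\left(t \right)}} \, dt$.

Since $\dfrac{\partial}{\partial a}\,t^{a} = t^{a} \ln t$, the $\ln t$ in the denominator cancels and
$$\frac{dI}{da} = \int_{0}^{1} - \frac{3}{2} t^{a} \, dt = - \frac{3}{2} \left[\frac{t^{a+1}}{a+1}\right]_0^1 = - \frac{3}{2 a + 2}.$$

Integrating with respect to $a$ gives $I(a) = - \frac{3 \log{\left(a + 1 \right)}}{2} + \frac{3 \log{\left(7 \right)}}{2} + C$.

At $a = 6$ the integrand is identically $0$, so $I(6) = 0$. The closed form gives $0$, hence $C = 0$.

Setting $a = \frac{5}{4}$:
$$I = \log{\left(\frac{56 \sqrt{7}}{27} \right)}.$$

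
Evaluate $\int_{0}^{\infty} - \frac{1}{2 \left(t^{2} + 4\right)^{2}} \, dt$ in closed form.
$- \frac{\pi}{64}$

Start from the standard arctangent integral
$$J(a) = \int_{0}^{\infty} - \frac{1}{2 \left(a^{2} + t^{2}\right)} \, dt = - \frac{\pi}{4 a}.$$

Differentiating under the integral sign with respect to $a$,
$$\frac{dJ}{da} = \int_{0}^{\infty} \frac{a}{\left(a^{2} + t^{2}\right)^{2}} \, dt = \frac{\pi}{4 a^{2}},$$
so $\int_{0}^{\infty} - \frac{1}{2 \left(a^{2} + t^{2}\right)^{2}} \, dt = - \frac{\pi}{8 a^{3}}$.

Setting $a = 2$:
$$I = - \frac{\pi}{64}.$$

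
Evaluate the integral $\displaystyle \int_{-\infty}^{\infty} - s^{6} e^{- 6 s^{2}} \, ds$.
$- \frac{5 \sqrt{6} \sqrt{\pi}}{3456}$

Start from the elementary integral
$$J(a) = \int_{-\infty}^{\infty} - e^{- a s^{2}} \, ds = - \frac{\sqrt{\pi}}{\sqrt{a}}.$$

Differentiating under the integral sign brings down a factor of $(-s^2)$:
$$\frac{dJ}{da} = \int_{-\infty}^{\infty} s^{2} e^{- a s^{2}} \, ds = \frac{\sqrt{\pi}}{2 a^{\frac{3}{2}}}.$$

Repeating $3$ times in total — each differentiation brings down another $(-s^2)$ — gives
$$\frac{d^{3}J}{da^{3}} = \int_{-\infty}^{\infty} s^{6} e^{- a s^{2}} \, ds = \frac{15 \sqrt{\pi}}{8 a^{\frac{7}{2}}},$$
and the integrand here is $(-1)^{3}$ times the target integrand, so $I = (-1)^{3}\,\frac{d^{3}J}{da^{3}} = - \frac{15 \sqrt{\pi}}{8 a^{\frac{7}{2}}}$.

Setting $a = 6$:
$$I = - \frac{5 \sqrt{6} \sqrt{\pi}}{3456}.$$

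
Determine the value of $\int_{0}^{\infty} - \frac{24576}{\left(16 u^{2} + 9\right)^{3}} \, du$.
$- \frac{128 \pi}{27}$

Begin with the known result
$$J(a) = \int_{0}^{\infty} - \frac{6}{a^{2} + u^{2}} \, du = - \frac{3 \pi}{a}.$$

Differentiating under the integral sign with respect to $a$,
$$\frac{dJ}{da} = \int_{0}^{\infty} \frac{12 a}{\left(a^{2} + u^{2}\right)^{2}} \, du = \frac{3 \pi}{a^{2}},$$
so $\int_{0}^{\infty} - \frac{6}{\left(a^{2} + u^{2}\right)^{2}} \, du = - \frac{3 \pi}{2 a^{3}}$.

Repeating — each differentiation of $1/(u^2+a^2)^j$ produces $-2ja/(u^2+a^2)^{j+1}$ — and dividing through by $-2ja$ at each step yields, after $2$ differentiations in total,
$$\int_{0}^{\infty} - \frac{6}{\left(a^{2} + u^{2}\right)^{3}} \, du = - \frac{9 \pi}{8 a^{5}}.$$

Setting $a = \frac{3}{4}$:
$$I = - \frac{128 \pi}{27}.$$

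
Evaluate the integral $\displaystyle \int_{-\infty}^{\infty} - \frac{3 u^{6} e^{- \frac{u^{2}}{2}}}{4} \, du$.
$- \frac{45 \sqrt{2} \sqrt{\pi}}{4}$

Start from the elementary integral
$$J(a) = \int_{-\infty}^{\infty} - \frac{3 e^{- a u^{2}}}{4} \, du = - \frac{3 \sqrt{\pi}}{4 \sqrt{a}}.$$

Differentiating under the integral sign brings down a factor of $(-u^2)$:
$$\frac{dJ}{da} = \int_{-\infty}^{\infty} \frac{3 u^{2} e^{- a u^{2}}}{4} \, du = \frac{3 \sqrt{\pi}}{8 a^{\frac{3}{2}}}.$$

Repeating $3$ times in total — each differentiation brings down another $(-u^2)$ — gives
$$\frac{d^{3}J}{da^{3}} = \int_{-\infty}^{\infty} \frac{3 u^{6} e^{- a u^{2}}}{4} \, du = \frac{45 \sqrt{\pi}}{32 a^{\frac{7}{2}}},$$
and the integrand here is $(-1)^{3}$ times the target integrand, so $I = (-1)^{3}\,\frac{d^{3}J}{da^{3}} = - \frac{45 \sqrt{\pi}}{32 a^{\frac{7}{2}}}$.

Setting $a = \frac{1}{2}$:
$$I = - \frac{45 \sqrt{2} \sqrt{\pi}}{4}.$$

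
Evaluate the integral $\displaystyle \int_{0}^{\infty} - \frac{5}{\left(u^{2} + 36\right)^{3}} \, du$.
$- \frac{5 \pi}{41472}$

Begin with the known result
$$J(a) = \int_{0}^{\infty} - \frac{5}{a^{2} + u^{2}} \, du = - \frac{5 \pi}{2 a}.$$

Differentiating under the integral sign with respect to $a$,
$$\frac{dJ}{da} = \int_{0}^{\infty} \frac{10 a}{\left(a^{2} + u^{2}\right)^{2}} \, du = \frac{5 \pi}{2 a^{2}},$$
so $\int_{0}^{\infty} - \frac{5}{\left(a^{2} + u^{2}\right)^{2}} \, du = - \frac{5 \pi}{4 a^{3}}$.

Repeating — each differentiation of $1/(u^2+a^2)^j$ produces $-2ja/(u^2+a^2)^{j+1}$ — and dividing through by $-2ja$ at each step yields, after $2$ differentiations in total,
$$\int_{0}^{\infty} - \frac{5}{\left(a^{2} + u^{2}\right)^{3}} \, du = - \frac{15 \pi}{16 a^{5}}.$$

Setting $a = 6$:
$$I = - \frac{5 \pi}{41472}.$$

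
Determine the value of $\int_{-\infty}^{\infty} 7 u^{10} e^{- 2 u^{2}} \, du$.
$\frac{6615 \sqrt{2} \sqrt{\pi}}{2048}$

Consider the simpler parametrised integral
$$J(a) = \int_{-\infty}^{\infty} 7 e^{- a u^{2}} \, du = \frac{7 \sqrt{\pi}}{\sqrt{a}}.$$

Differentiating under the integral sign brings down a factor of $(-u^2)$:
$$\frac{dJ}{da} = \int_{-\infty}^{\infty} - 7 u^{2} e^{- a u^{2}} \, du = - \frac{7 \sqrt{\pi}}{2 a^{\frac{3}{2}}}.$$

Repeating $5$ times in total — each differentiation brings down another $(-u^2)$ — gives
$$\frac{d^{5}J}{da^{5}} = \int_{-\infty}^{\infty} - 7 u^{10} e^{- a u^{2}} \, du = - \frac{6615 \sqrt{\pi}}{32 a^{\frac{11}{2}}},$$
and the integrand here is $(-1)^{5}$ times the target integrand, so $I = (-1)^{5}\,\frac{d^{5}J}{da^{5}} = \frac{6615 \sqrt{\pi}}{32 a^{\frac{11}{2}}}$.

Setting $a = 2$:
$$I = \frac{6615 \sqrt{2} \sqrt{\pi}}{2048}.$$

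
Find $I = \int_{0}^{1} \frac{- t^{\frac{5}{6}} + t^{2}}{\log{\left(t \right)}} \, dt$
$\log{\left(\frac{18}{11} \right)}$

Introduce a parameter $a$ in the exponent: let $I(a) = \int_{0}^{1} \frac{- t^{\frac{5}{6}} + t^{a}}{\log{\left(t \right)}} \, dt$.

Since $\dfrac{\partial}{\partial a}\,t^{a} = t^{a} \ln t$, the $\ln t$ in the denominator cancels and
$$\frac{dI}{da} = \int_{0}^{1} t^{a} \, dt = \left[\frac{t^{a+1}}{a+1}\right]_0^1 = \frac{1}{a + 1}.$$

Integrating with respect to $a$ gives $I(a) = \log{\left(\frac{6 a}{11} + \frac{6}{11} \right)} + C$.

At $a = \frac{5}{6}$ the integrand is identically $0$, so $I(\frac{5}{6}) = 0$. The closed form gives $0$, hence $C = 0$.

Setting $a = 2$:
$$I = \log{\left(\frac{18}{11} \right)}.$$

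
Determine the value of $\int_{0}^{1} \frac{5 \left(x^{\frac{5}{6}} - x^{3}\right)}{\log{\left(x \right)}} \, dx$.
$- \log{\left(\frac{7962624}{161051} \right)}$

Replace the exponent $3$ by a parameter $a$: let $I(a) = \int_{0}^{1} \frac{5 \left(x^{\frac{5}{6}} - x^{a}\right)}{\log{\left(x \right)}} \, dx$.

Since $\dfrac{\partial}{\partial a}\,x^{a} = x^{a} \ln x$, the $\ln x$ in the denominator cancels and
$$\frac{dI}{da} = \int_{0}^{1} -5 x^{a} \, dx = -5 \left[\frac{x^{a+1}}{a+1}\right]_0^1 = - \frac{5}{a + 1}.$$

Integrating with respect to $a$ gives $I(a) = - \log{\left(\frac{7776 \left(a + 1\right)^{5}}{161051} \right)} + C$.

At $a = \frac{5}{6}$ the integrand is identically $0$, so $I(\frac{5}{6}) = 0$. The closed form gives $0$, hence $C = 0$.

Setting $a = 3$:
$$I = - \log{\left(\frac{7962624}{161051} \right)}.$$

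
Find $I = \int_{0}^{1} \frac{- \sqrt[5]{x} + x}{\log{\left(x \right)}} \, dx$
$\log{\left(\frac{5}{3} \right)}$

Replace the exponent $1$ by a parameter $a$: let $I(a) = \int_{0}^{1} \frac{- \sqrt[5]{x} + x^{a}}{\log{\left(x \right)}} \, dx$.

Since $\dfrac{\partial}{\partial a}\,x^{a} = x^{a} \ln x$, the $\ln x$ in the denominator cancels and
$$\frac{dI}{da} = \int_{0}^{1} x^{a} \, dx = \left[\frac{x^{a+1}}{a+1}\right]_0^1 = \frac{1}{a + 1}.$$

Integrating with respect to $a$ gives $I(a) = \log{\left(\frac{5 a}{6} + \frac{5}{6} \right)} + C$.

At $a = \frac{1}{5}$ the integrand is identically $0$, so $I(\frac{1}{5}) = 0$. The closed form gives $0$, hence $C = 0$.

Setting $a = 1$:
$$I = \log{\left(\frac{5}{3} \right)}.$$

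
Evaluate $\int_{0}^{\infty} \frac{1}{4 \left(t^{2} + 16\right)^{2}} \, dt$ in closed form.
$\frac{\pi}{1024}$

Start from the standard arctangent integral
$$J(a) = \int_{0}^{\infty} \frac{1}{4 \left(a^{2} + t^{2}\right)} \, dt = \frac{\pi}{8 a}.$$

Differentiating under the integral sign with respect to $a$,
$$\frac{dJ}{da} = \int_{0}^{\infty} - \frac{a}{2 \left(a^{2} + t^{2}\right)^{2}} \, dt = - \frac{\pi}{8 a^{2}},$$
so $\int_{0}^{\infty} \frac{1}{4 \left(a^{2} + t^{2}\right)^{2}} \, dt = \frac{\pi}{16 a^{3}}$.

Setting $a = 4$:
$$I = \frac{\pi}{1024}.$$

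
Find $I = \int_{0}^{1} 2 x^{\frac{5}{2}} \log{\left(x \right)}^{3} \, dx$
$- \frac{192}{2401}$

Start from the elementary integral
$$J(a) = \int_{0}^{1} 2 x^{a} \, dx = \frac{2}{a + 1}.$$

Differentiating under the integral sign brings down a factor of $\ln x$:
$$\frac{dJ}{da} = \int_{0}^{1} 2 x^{a} \log{\left(x \right)} \, dx = - \frac{2}{\left(a + 1\right)^{2}}.$$

Repeating $3$ times in total — each differentiation brings down another $\ln x$ — gives
$$\frac{d^{3}J}{da^{3}} = \int_{0}^{1} 2 x^{a} \log{\left(x \right)}^{3} \, dx = - \frac{12}{\left(a + 1\right)^{4}},$$
and the integrand here is exactly the target integrand, so $I = - \frac{12}{\left(a + 1\right)^{4}}$.

Setting $a = \frac{5}{2}$:
$$I = - \frac{192}{2401}.$$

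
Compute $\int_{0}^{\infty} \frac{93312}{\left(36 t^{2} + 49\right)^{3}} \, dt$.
$\frac{2916 \pi}{16807}$

Start from the standard arctangent integral
$$J(a) = \int_{0}^{\infty} \frac{2}{a^{2} + t^{2}} \, dt = \frac{\pi}{a}.$$

Differentiating under the integral sign with respect to $a$,
$$\frac{dJ}{da} = \int_{0}^{\infty} - \frac{4 a}{\left(a^{2} + t^{2}\right)^{2}} \, dt = - \frac{\pi}{a^{2}},$$
so $\int_{0}^{\infty} \frac{2}{\left(a^{2} + t^{2}\right)^{2}} \, dt = \frac{\pi}{2 a^{3}}$.

Repeating — each differentiation of $1/(t^2+a^2)^j$ produces $-2ja/(t^2+a^2)^{j+1}$ — and dividing through by $-2ja$ at each step yields, after $2$ differentiations in total,
$$\int_{0}^{\infty} \frac{2}{\left(a^{2} + t^{2}\right)^{3}} \, dt = \frac{3 \pi}{8 a^{5}}.$$

Setting $a = \frac{7}{6}$:
$$I = \frac{2916 \pi}{16807}.$$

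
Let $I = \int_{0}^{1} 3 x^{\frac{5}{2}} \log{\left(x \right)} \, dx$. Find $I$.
$- \frac{12}{49}$

Start from the elementary integral
$$J(a) = \int_{0}^{1} 3 x^{a} \, dx = \frac{3}{a + 1}.$$

Differentiating under the integral sign brings down a factor of $\ln x$:
$$\frac{dJ}{da} = \int_{0}^{1} 3 x^{a} \log{\left(x \right)} \, dx = - \frac{3}{\left(a + 1\right)^{2}}.$$

The integral on the left is $I$, so $I = - \frac{3}{\left(a + 1\right)^{2}}$.

Setting $a = \frac{5}{2}$:
$$I = - \frac{12}{49}.$$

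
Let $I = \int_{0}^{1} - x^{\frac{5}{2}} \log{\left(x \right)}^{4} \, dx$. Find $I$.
$- \frac{768}{16807}$

Consider the simpler parametrised integral
$$J(a) = \int_{0}^{1} - x^{a} \, dx = - \frac{1}{a + 1}.$$

Differentiating under the integral sign brings down a factor of $\ln x$:
$$\frac{dJ}{da} = \int_{0}^{1} - x^{a} \log{\left(x \right)} \, dx = \frac{1}{\left(a + 1\right)^{2}}.$$

Repeating $4$ times in total — each differentiation brings down another $\ln x$ — gives
$$\frac{d^{4}J}{da^{4}} = \int_{0}^{1} - x^{a} \log{\left(x \right)}^{4} \, dx = - \frac{24}{\left(a + 1\right)^{5}},$$
and the integrand here is exactly the target integrand, so $I = - \frac{24}{\left(a + 1\right)^{5}}$.

Setting $a = \frac{5}{2}$:
$$I = - \frac{768}{16807}.$$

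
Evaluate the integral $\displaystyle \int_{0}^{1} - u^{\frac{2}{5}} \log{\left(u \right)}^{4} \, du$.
$- \frac{75000}{16807}$

Consider the simpler parametrised integral
$$J(a) = \int_{0}^{1} - u^{a} \, du = - \frac{1}{a + 1}.$$

Differentiating under the integral sign brings down a factor of $\ln u$:
$$\frac{dJ}{da} = \int_{0}^{1} - u^{a} \log{\left(u \right)} \, du = \frac{1}{\left(a + 1\right)^{2}}.$$

Repeating $4$ times in total — each differentiation brings down another $\ln u$ — gives
$$\frac{d^{4}J}{da^{4}} = \int_{0}^{1} - u^{a} \log{\left(u \right)}^{4} \, du = - \frac{24}{\left(a + 1\right)^{5}},$$
and the integrand here is exactly the target integrand, so $I = - \frac{24}{\left(a + 1\right)^{5}}$.

Setting $a = \frac{2}{5}$:
$$I = - \frac{75000}{16807}.$$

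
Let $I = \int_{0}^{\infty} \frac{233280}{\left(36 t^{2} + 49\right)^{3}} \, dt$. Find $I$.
$\frac{7290 \pi}{16807}$

Recall the elementary integral
$$J(a) = \int_{0}^{\infty} \frac{5}{a^{2} + t^{2}} \, dt = \frac{5 \pi}{2 a}.$$

Differentiating under the integral sign with respect to $a$,
$$\frac{dJ}{da} = \int_{0}^{\infty} - \frac{10 a}{\left(a^{2} + t^{2}\right)^{2}} \, dt = - \frac{5 \pi}{2 a^{2}},$$
so $\int_{0}^{\infty} \frac{5}{\left(a^{2} + t^{2}\right)^{2}} \, dt = \frac{5 \pi}{4 a^{3}}$.

Repeating — each differentiation of $1/(t^2+a^2)^j$ produces $-2ja/(t^2+a^2)^{j+1}$ — and dividing through by $-2ja$ at each step yields, after $2$ differentiations in total,
$$\int_{0}^{\infty} \frac{5}{\left(a^{2} + t^{2}\right)^{3}} \, dt = \frac{15 \pi}{16 a^{5}}.$$

Setting $a = \frac{7}{6}$:
$$I = \frac{7290 \pi}{16807}.$$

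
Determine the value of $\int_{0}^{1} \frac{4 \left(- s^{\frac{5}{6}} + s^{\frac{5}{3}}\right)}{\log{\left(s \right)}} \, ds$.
$- \log{\left(\frac{14641}{65536} \right)}$

Replace the exponent $\frac{5}{6}$ by a parameter $a$: let $I(a) = \int_{0}^{1} \frac{4 \left(s^{\frac{5}{3}} - s^{a}\right)}{\log{\left(s \right)}} \, ds$.

Since $\dfrac{\partial}{\partial a}\,s^{a} = s^{a} \ln s$, the $\ln s$ in the denominator cancels and
$$\frac{dI}{da} = \int_{0}^{1} -4 s^{a} \, ds = -4 \left[\frac{s^{a+1}}{a+1}\right]_0^1 = - \frac{4}{a + 1}.$$

Integrating with respect to $a$ gives $I(a) = - \log{\left(\frac{81 \left(a + 1\right)^{4}}{4096} \right)} + C$.

At $a = \frac{5}{3}$ the integrand is identically $0$, so $I(\frac{5}{3}) = 0$. The closed form gives $0$, hence $C = 0$.

Setting $a = \frac{5}{6}$:
$$I = - \log{\left(\frac{14641}{65536} \right)}.$$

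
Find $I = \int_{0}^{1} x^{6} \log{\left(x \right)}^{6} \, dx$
$\frac{720}{823543}$

Begin with the known integral
$$J(a) = \int_{0}^{1} x^{a} \, dx = \frac{1}{a + 1}.$$

Differentiating under the integral sign brings down a factor of $\ln x$:
$$\frac{dJ}{da} = \int_{0}^{1} x^{a} \log{\left(x \right)} \, dx = - \frac{1}{\left(a + 1\right)^{2}}.$$

Repeating $6$ times in total — each differentiation brings down another $\ln x$ — gives
$$\frac{d^{6}J}{da^{6}} = \int_{0}^{1} x^{a} \log{\left(x \right)}^{6} \, dx = \frac{720}{\left(a + 1\right)^{7}},$$
and the integrand here is exactly the target integrand, so $I = \frac{720}{\left(a + 1\right)^{7}}$.

Setting $a = 6$:
$$I = \frac{720}{823543}.$$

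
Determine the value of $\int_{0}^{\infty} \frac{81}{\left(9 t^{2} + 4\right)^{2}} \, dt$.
$\frac{27 \pi}{32}$

Start from the standard arctangent integral
$$J(a) = \int_{0}^{\infty} \frac{1}{a^{2} + t^{2}} \, dt = \frac{\pi}{2 a}.$$

Differentiating under the integral sign with respect to $a$,
$$\frac{dJ}{da} = \int_{0}^{\infty} - \frac{2 a}{\left(a^{2} + t^{2}\right)^{2}} \, dt = - \frac{\pi}{2 a^{2}},$$
so $\int_{0}^{\infty} \frac{1}{\left(a^{2} + t^{2}\right)^{2}} \, dt = \frac{\pi}{4 a^{3}}$.

Setting $a = \frac{2}{3}$:
$$I = \frac{27 \pi}{32}.$$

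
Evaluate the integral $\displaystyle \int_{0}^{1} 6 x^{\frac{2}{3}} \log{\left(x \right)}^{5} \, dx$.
$- \frac{104976}{3125}$

Start from the elementary integral
$$J(a) = \int_{0}^{1} 6 x^{a} \, dx = \frac{6}{a + 1}.$$

Differentiating under the integral sign brings down a factor of $\ln x$:
$$\frac{dJ}{da} = \int_{0}^{1} 6 x^{a} \log{\left(x \right)} \, dx = - \frac{6}{\left(a + 1\right)^{2}}.$$

Repeating $5$ times in total — each differentiation brings down another $\ln x$ — gives
$$\frac{d^{5}J}{da^{5}} = \int_{0}^{1} 6 x^{a} \log{\left(x \right)}^{5} \, dx = - \frac{720}{\left(a + 1\right)^{6}},$$
and the integrand here is exactly the target integrand, so $I = - \frac{720}{\left(a + 1\right)^{6}}$.

Setting $a = \frac{2}{3}$:
$$I = - \frac{104976}{3125}.$$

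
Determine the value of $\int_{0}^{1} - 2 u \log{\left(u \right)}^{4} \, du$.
$- \frac{3}{2}$

Start from the elementary integral
$$J(a) = \int_{0}^{1} - 2 u^{a} \, du = - \frac{2}{a + 1}.$$

Differentiating under the integral sign brings down a factor of $\ln u$:
$$\frac{dJ}{da} = \int_{0}^{1} - 2 u^{a} \log{\left(u \right)} \, du = \frac{2}{\left(a + 1\right)^{2}}.$$

Repeating $4$ times in total — each differentiation brings down another $\ln u$ — gives
$$\frac{d^{4}J}{da^{4}} = \int_{0}^{1} - 2 u^{a} \log{\left(u \right)}^{4} \, du = - \frac{48}{\left(a + 1\right)^{5}},$$
and the integrand here is exactly the target integrand, so $I = - \frac{48}{\left(a + 1\right)^{5}}$.

Setting $a = 1$:
$$I = - \frac{3}{2}.$$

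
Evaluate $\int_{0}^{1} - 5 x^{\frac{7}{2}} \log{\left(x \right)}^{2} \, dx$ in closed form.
$- \frac{80}{729}$

Begin with the known integral
$$J(a) = \int_{0}^{1} - 5 x^{a} \, dx = - \frac{5}{a + 1}.$$

Differentiating under the integral sign brings down a factor of $\ln x$:
$$\frac{dJ}{da} = \int_{0}^{1} - 5 x^{a} \log{\left(x \right)} \, dx = \frac{5}{\left(a + 1\right)^{2}}.$$

Repeating twice in total — each differentiation brings down another $\ln x$ — gives
$$\frac{d^{2}J}{da^{2}} = \int_{0}^{1} - 5 x^{a} \log{\left(x \right)}^{2} \, dx = - \frac{10}{\left(a + 1\right)^{3}},$$
and the integrand here is exactly the target integrand, so $I = - \frac{10}{\left(a + 1\right)^{3}}$.

Setting $a = \frac{7}{2}$:
$$I = - \frac{80}{729}.$$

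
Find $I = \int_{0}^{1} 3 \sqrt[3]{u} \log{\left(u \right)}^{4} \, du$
$\frac{2187}{128}$

Start from the elementary integral
$$J(a) = \int_{0}^{1} 3 u^{a} \, du = \frac{3}{a + 1}.$$

Differentiating under the integral sign brings down a factor of $\ln u$:
$$\frac{dJ}{da} = \int_{0}^{1} 3 u^{a} \log{\left(u \right)} \, du = - \frac{3}{\left(a + 1\right)^{2}}.$$

Repeating $4$ times in total — each differentiation brings down another $\ln u$ — gives
$$\frac{d^{4}J}{da^{4}} = \int_{0}^{1} 3 u^{a} \log{\left(u \right)}^{4} \, du = \frac{72}{\left(a + 1\right)^{5}},$$
and the integrand here is exactly the target integrand, so $I = \frac{72}{\left(a + 1\right)^{5}}$.

Setting $a = \frac{1}{3}$:
$$I = \frac{2187}{128}.$$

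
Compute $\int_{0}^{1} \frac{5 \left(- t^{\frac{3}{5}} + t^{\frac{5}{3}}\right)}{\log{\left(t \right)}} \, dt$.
$\log{\left(\frac{3125}{243} \right)}$

Replace the exponent $\frac{5}{3}$ by a parameter $a$: let $I(a) = \int_{0}^{1} \frac{5 \left(- t^{\frac{3}{5}} + t^{a}\right)}{\log{\left(t \right)}} \, dt$.

Since $\dfrac{\partial}{\partial a}\,t^{a} = t^{a} \ln t$, the $\ln t$ in the denominator cancels and
$$\frac{dI}{da} = \int_{0}^{1} 5 t^{a} \, dt = 5 \left[\frac{t^{a+1}}{a+1}\right]_0^1 = \frac{5}{a + 1}.$$

Integrating with respect to $a$ gives $I(a) = \log{\left(\frac{3125 \left(a + 1\right)^{5}}{32768} \right)} + C$.

At $a = \frac{3}{5}$ the integrand is identically $0$, so $I(\frac{3}{5}) = 0$. The closed form gives $0$, hence $C = 0$.

Setting $a = \frac{5}{3}$:
$$I = \log{\left(\frac{3125}{243} \right)}.$$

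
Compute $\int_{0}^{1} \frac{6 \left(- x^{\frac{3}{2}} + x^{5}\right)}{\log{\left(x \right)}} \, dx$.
$\log{\left(\frac{2985984}{15625} \right)}$

Introduce a parameter $a$ in the exponent: let $I(a) = \int_{0}^{1} \frac{6 \left(x^{5} - x^{a}\right)}{\log{\left(x \right)}} \, dx$.

Since $\dfrac{\partial}{\partial a}\,x^{a} = x^{a} \ln x$, the $\ln x$ in the denominator cancels and
$$\frac{dI}{da} = \int_{0}^{1} -6 x^{a} \, dx = -6 \left[\frac{x^{a+1}}{a+1}\right]_0^1 = - \frac{6}{a + 1}.$$

Integrating with respect to $a$ gives $I(a) = \log{\left(\frac{46656}{\left(a + 1\right)^{6}} \right)} + C$.

At $a = 5$ the integrand is identically $0$, so $I(5) = 0$. The closed form gives $0$, hence $C = 0$.

Setting $a = \frac{3}{2}$:
$$I = \log{\left(\frac{2985984}{15625} \right)}.$$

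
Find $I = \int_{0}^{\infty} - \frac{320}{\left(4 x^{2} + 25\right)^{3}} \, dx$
$- \frac{6 \pi}{625}$

Start from the standard arctangent integral
$$J(a) = \int_{0}^{\infty} - \frac{5}{a^{2} + x^{2}} \, dx = - \frac{5 \pi}{2 a}.$$

Differentiating under the integral sign with respect to $a$,
$$\frac{dJ}{da} = \int_{0}^{\infty} \frac{10 a}{\left(a^{2} + x^{2}\right)^{2}} \, dx = \frac{5 \pi}{2 a^{2}},$$
so $\int_{0}^{\infty} - \frac{5}{\left(a^{2} + x^{2}\right)^{2}} \, dx = - \frac{5 \pi}{4 a^{3}}$.

Repeating — each differentiation of $1/(x^2+a^2)^j$ produces $-2ja/(x^2+a^2)^{j+1}$ — and dividing through by $-2ja$ at each step yields, after $2$ differentiations in total,
$$\int_{0}^{\infty} - \frac{5}{\left(a^{2} + x^{2}\right)^{3}} \, dx = - \frac{15 \pi}{16 a^{5}}.$$

Setting $a = \frac{5}{2}$:
$$I = - \frac{6 \pi}{625}.$$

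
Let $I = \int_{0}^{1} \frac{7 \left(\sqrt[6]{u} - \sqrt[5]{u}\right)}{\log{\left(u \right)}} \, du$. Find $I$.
$\log{\left(\frac{64339296875}{78364164096} \right)}$

Introduce a parameter $a$ in the exponent: let $I(a) = \int_{0}^{1} \frac{7 \left(- \sqrt[5]{u} + u^{a}\right)}{\log{\left(u \right)}} \, du$.

Since $\dfrac{\partial}{\partial a}\,u^{a} = u^{a} \ln u$, the $\ln u$ in the denominator cancels and
$$\frac{dI}{da} = \int_{0}^{1} 7 u^{a} \, du = 7 \left[\frac{u^{a+1}}{a+1}\right]_0^1 = \frac{7}{a + 1}.$$

Integrating with respect to $a$ gives $I(a) = \log{\left(\frac{78125 \left(a + 1\right)^{7}}{279936} \right)} + C$.

At $a = \frac{1}{5}$ the integrand is identically $0$, so $I(\frac{1}{5}) = 0$. The closed form gives $0$, hence $C = 0$.

Setting $a = \frac{1}{6}$:
$$I = \log{\left(\frac{64339296875}{78364164096} \right)}.$$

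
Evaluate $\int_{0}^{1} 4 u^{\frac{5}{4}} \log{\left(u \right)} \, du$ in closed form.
$- \frac{64}{81}$

Consider the simpler parametrised integral
$$J(a) = \int_{0}^{1} 4 u^{a} \, du = \frac{4}{a + 1}.$$

Differentiating under the integral sign brings down a factor of $\ln u$:
$$\frac{dJ}{da} = \int_{0}^{1} 4 u^{a} \log{\left(u \right)} \, du = - \frac{4}{\left(a + 1\right)^{2}}.$$

The integral on the left is $I$, so $I = - \frac{4}{\left(a + 1\right)^{2}}$.

Setting $a = \frac{5}{4}$:
$$I = - \frac{64}{81}.$$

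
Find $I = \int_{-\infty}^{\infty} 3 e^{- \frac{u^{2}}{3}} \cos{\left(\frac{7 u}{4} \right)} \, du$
$\frac{3 \sqrt{3} \sqrt{\pi}}{e^{\frac{147}{64}}}$

Define $I(b) = \int_{-\infty}^{\infty} 3 e^{- \frac{u^{2}}{3}} \cos{\left(b u \right)} \, du$.

Differentiating under the integral sign,
$$I'(b) = \int_{-\infty}^{\infty} - 3 u e^{- \frac{u^{2}}{3}} \sin{\left(b u \right)} \, du.$$

Integrate $\int_{-\infty}^{\infty} u \sin(b u)\, e^{- \frac{u^{2}}{3}}\, du$ by parts with $w = \sin(b u)$ and $dv = u\, e^{- \frac{u^{2}}{3}}\, du$, giving $v = - \frac{3 e^{- \frac{u^{2}}{3}}}{2}$. The boundary term vanishes and
$$\int_{-\infty}^{\infty} u \sin(b u)\, e^{- \frac{u^{2}}{3}}\, du = \frac{3 b}{2} \int_{-\infty}^{\infty} \cos(b u)\, e^{- \frac{u^{2}}{3}}\, du,$$
so $I'(b) = - \frac{3 b}{2}\, I(b)$.

This is a separable first-order ODE; solving with the initial condition $I(0) = \int_{-\infty}^{\infty} 3 e^{- \frac{u^{2}}{3}}\,du = 3 \sqrt{3} \sqrt{\pi}$ gives
$$I(b) = 3 \sqrt{3} \sqrt{\pi} e^{- \frac{3 b^{2}}{4}}.$$

Setting $b = \frac{7}{4}$:
$$I = \frac{3 \sqrt{3} \sqrt{\pi}}{e^{\frac{147}{64}}}.$$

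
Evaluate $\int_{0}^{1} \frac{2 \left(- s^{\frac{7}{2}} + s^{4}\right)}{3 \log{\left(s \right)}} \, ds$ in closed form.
$\log{\left(\frac{30^{\frac{2}{3}}}{9} \right)}$

Consider the one-parameter family: let $I(a) = \int_{0}^{1} \frac{2 \left(s^{4} - s^{a}\right)}{3 \log{\left(s \right)}} \, ds$.

Since $\dfrac{\partial}{\partial a}\,s^{a} = s^{a} \ln s$, the $\ln s$ in the denominator cancels and
$$\frac{dI}{da} = \int_{0}^{1} - \frac{2}{3} s^{a} \, ds = - \frac{2}{3} \left[\frac{s^{a+1}}{a+1}\right]_0^1 = - \frac{2}{3 a + 3}.$$

Integrating with respect to $a$ gives $I(a) = - \frac{2 \log{\left(a + 1 \right)}}{3} + \frac{2 \log{\left(5 \right)}}{3} + C$.

At $a = 4$ the integrand is identically $0$, so $I(4) = 0$. The closed form gives $0$, hence $C = 0$.

Setting $a = \frac{7}{2}$:
$$I = \log{\left(\frac{30^{\frac{2}{3}}}{9} \right)}.$$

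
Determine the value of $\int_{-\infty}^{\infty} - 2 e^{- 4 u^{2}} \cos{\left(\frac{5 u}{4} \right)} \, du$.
$- \frac{\sqrt{\pi}}{e^{\frac{25}{256}}}$

Define $I(b) = \int_{-\infty}^{\infty} - 2 e^{- 4 u^{2}} \cos{\left(b u \right)} \, du$.

Differentiating under the integral sign,
$$I'(b) = \int_{-\infty}^{\infty} 2 u e^{- 4 u^{2}} \sin{\left(b u \right)} \, du.$$

Integrate $\int_{-\infty}^{\infty} u \sin(b u)\, e^{- 4 u^{2}}\, du$ by parts with $w = \sin(b u)$ and $dv = u\, e^{- 4 u^{2}}\, du$, giving $v = - \frac{e^{- 4 u^{2}}}{8}$. The boundary term vanishes and
$$\int_{-\infty}^{\infty} u \sin(b u)\, e^{- 4 u^{2}}\, du = \frac{b}{8} \int_{-\infty}^{\infty} \cos(b u)\, e^{- 4 u^{2}}\, du,$$
so $I'(b) = - \frac{b}{8}\, I(b)$.

This is a separable first-order ODE; solving with the initial condition $I(0) = \int_{-\infty}^{\infty} - 2 e^{- 4 u^{2}}\,du = - \sqrt{\pi}$ gives
$$I(b) = - \sqrt{\pi} e^{- \frac{b^{2}}{16}}.$$

Setting $b = \frac{5}{4}$:
$$I = - \frac{\sqrt{\pi}}{e^{\frac{25}{256}}}.$$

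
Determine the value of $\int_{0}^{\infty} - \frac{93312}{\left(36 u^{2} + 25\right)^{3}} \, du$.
$- \frac{2916 \pi}{3125}$

Begin with the known result
$$J(a) = \int_{0}^{\infty} - \frac{2}{a^{2} + u^{2}} \, du = - \frac{\pi}{a}.$$

Differentiating under the integral sign with respect to $a$,
$$\frac{dJ}{da} = \int_{0}^{\infty} \frac{4 a}{\left(a^{2} + u^{2}\right)^{2}} \, du = \frac{\pi}{a^{2}},$$
so $\int_{0}^{\infty} - \frac{2}{\left(a^{2} + u^{2}\right)^{2}} \, du = - \frac{\pi}{2 a^{3}}$.

Repeating — each differentiation of $1/(u^2+a^2)^j$ produces $-2ja/(u^2+a^2)^{j+1}$ — and dividing through by $-2ja$ at each step yields, after $2$ differentiations in total,
$$\int_{0}^{\infty} - \frac{2}{\left(a^{2} + u^{2}\right)^{3}} \, du = - \frac{3 \pi}{8 a^{5}}.$$

Setting $a = \frac{5}{6}$:
$$I = - \frac{2916 \pi}{3125}.$$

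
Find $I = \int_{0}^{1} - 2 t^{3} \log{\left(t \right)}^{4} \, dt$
$- \frac{3}{64}$

Consider the simpler parametrised integral
$$J(a) = \int_{0}^{1} - 2 t^{a} \, dt = - \frac{2}{a + 1}.$$

Differentiating under the integral sign brings down a factor of $\ln t$:
$$\frac{dJ}{da} = \int_{0}^{1} - 2 t^{a} \log{\left(t \right)} \, dt = \frac{2}{\left(a + 1\right)^{2}}.$$

Repeating $4$ times in total — each differentiation brings down another $\ln t$ — gives
$$\frac{d^{4}J}{da^{4}} = \int_{0}^{1} - 2 t^{a} \log{\left(t \right)}^{4} \, dt = - \frac{48}{\left(a + 1\right)^{5}},$$
and the integrand here is exactly the target integrand, so $I = - \frac{48}{\left(a + 1\right)^{5}}$.

Setting $a = 3$:
$$I = - \frac{3}{64}.$$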